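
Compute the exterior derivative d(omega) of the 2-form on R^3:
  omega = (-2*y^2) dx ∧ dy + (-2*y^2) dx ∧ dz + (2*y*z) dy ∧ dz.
d(omega) = (4*y) dx ∧ dy ∧ dz

For a 2-form omega = sum_{i<j} g_{ij} dx_i ∧ dx_j, the exterior derivative is
  d(omega) = sum_{i<j} d(g_{ij}) ∧ dx_i ∧ dx_j = sum_{i<j, k} (∂g_{ij}/∂x_k) dx_k ∧ dx_i ∧ dx_j.
Expand each term, using dx_k ∧ dx_i ∧ dx_j = sgn(permutation) dx_{(a)} ∧ dx_{(b)} ∧ dx_{(c)} with (a < b < c) sorted:
  d(-2*y^2) includes (∂/∂y)(-2*y^2) dy = (-4*y) dy, which multiplied by dx ∧ dz gives (4*y) dx ∧ dy ∧ dz
Collecting like 3-forms: d(omega) = (4*y) dx ∧ dy ∧ dz.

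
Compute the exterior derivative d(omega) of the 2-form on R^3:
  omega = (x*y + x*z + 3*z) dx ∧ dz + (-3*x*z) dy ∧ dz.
d(omega) = (-x - 3*z) dx ∧ dy ∧ dz

For a 2-form omega = sum_{i<j} g_{ij} dx_i ∧ dx_j, the exterior derivative is
  d(omega) = sum_{i<j} d(g_{ij}) ∧ dx_i ∧ dx_j = sum_{i<j, k} (∂g_{ij}/∂x_k) dx_k ∧ dx_i ∧ dx_j.
Expand each term, using dx_k ∧ dx_i ∧ dx_j = sgn(permutation) dx_{(a)} ∧ dx_{(b)} ∧ dx_{(c)} with (a < b < c) sorted:
  d(x*y + x*z + 3*z) includes (∂/∂y)(x*y + x*z + 3*z) dy = (x) dy, which multiplied by dx ∧ dz gives (-x) dx ∧ dy ∧ dz
  d(-3*x*z) includes (∂/∂x)(-3*x*z) dx = (-3*z) dx, which multiplied by dy ∧ dz gives (-3*z) dx ∧ dy ∧ dz
Collecting like 3-forms: d(omega) = (-x - 3*z) dx ∧ dy ∧ dz.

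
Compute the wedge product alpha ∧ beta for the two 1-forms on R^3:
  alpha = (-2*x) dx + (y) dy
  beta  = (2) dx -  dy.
alpha ∧ beta = (2*x - 2*y) dx ∧ dy

Distribute the wedge, using dx_i ∧ dx_j = -dx_j ∧ dx_i and dx_i ∧ dx_i = 0. For each pair (i, j) with i < j, the coefficient of dx_i ∧ dx_j in alpha ∧ beta is (alpha_i * beta_j - alpha_j * beta_i). Collecting: alpha ∧ beta = (2*x - 2*y) dx ∧ dy.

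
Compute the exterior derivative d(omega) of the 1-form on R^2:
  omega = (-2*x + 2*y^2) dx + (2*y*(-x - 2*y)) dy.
d(omega) = (-6*y) dx ∧ dy

For a 1-form omega = sum_i f_i dx_i, the exterior derivative is
  d(omega) = sum_{i < j} (∂f_j/∂x_i - ∂f_i/∂x_j) dx_i ∧ dx_j.
  coefficient of dx ∧ dy: ∂f_2/∂x - ∂f_1/∂y = ∂(2*y*(-x - 2*y))/∂x - ∂(-2*x + 2*y^2)/∂y = -6*y
Assembling: d(omega) = (-6*y) dx ∧ dy.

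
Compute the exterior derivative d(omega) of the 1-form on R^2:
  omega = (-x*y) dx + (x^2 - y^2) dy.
d(omega) = (3*x) dx ∧ dy

For a 1-form omega = sum_i f_i dx_i, the exterior derivative is
  d(omega) = sum_{i < j} (∂f_j/∂x_i - ∂f_i/∂x_j) dx_i ∧ dx_j.
  coefficient of dx ∧ dy: ∂f_2/∂x - ∂f_1/∂y = ∂(x^2 - y^2)/∂x - ∂(-x*y)/∂y = 3*x
Assembling: d(omega) = (3*x) dx ∧ dy.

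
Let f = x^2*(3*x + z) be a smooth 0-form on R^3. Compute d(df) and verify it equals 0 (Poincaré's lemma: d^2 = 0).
d(df) = 0

Step 1: df = sum_i (∂f/∂x_i) dx_i = (x*(9*x + 2*z)) dx + (0) dy + (x^2) dz.
Step 2: Apply d again. Using the 1-form formula, the coefficient of dx ∧ dy in d(df) is ∂^2 f/∂x ∂y - ∂^2 f/∂y ∂x = (0) - (0) = 0 (equality of mixed partials for smooth f).
Similarly for dx ∧ dz and dy ∧ dz — all coefficients vanish. So d(df) = 0.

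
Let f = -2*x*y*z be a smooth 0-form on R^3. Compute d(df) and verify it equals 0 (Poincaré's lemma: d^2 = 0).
d(df) = 0

Step 1: df = sum_i (∂f/∂x_i) dx_i = (-2*y*z) dx + (-2*x*z) dy + (-2*x*y) dz.
Step 2: Apply d again. Using the 1-form formula, the coefficient of dx ∧ dy in d(df) is ∂^2 f/∂x ∂y - ∂^2 f/∂y ∂x = (-2*z) - (-2*z) = 0 (equality of mixed partials for smooth f).
Similarly for dx ∧ dz and dy ∧ dz — all coefficients vanish. So d(df) = 0.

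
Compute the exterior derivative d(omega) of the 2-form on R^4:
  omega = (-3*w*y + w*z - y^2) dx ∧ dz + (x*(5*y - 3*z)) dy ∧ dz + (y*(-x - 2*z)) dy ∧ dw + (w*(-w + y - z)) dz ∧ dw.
d(omega) = (3*w + 7*y - 3*z) dx ∧ dy ∧ dz + (-3*y + z) dx ∧ dz ∧ dw + (-y) dx ∧ dy ∧ dw + (w + 2*y) dy ∧ dz ∧ dw

For a 2-form omega = sum_{i<j} g_{ij} dx_i ∧ dx_j, the exterior derivative is
  d(omega) = sum_{i<j} d(g_{ij}) ∧ dx_i ∧ dx_j = sum_{i<j, k} (∂g_{ij}/∂x_k) dx_k ∧ dx_i ∧ dx_j.
Expand each term, using dx_k ∧ dx_i ∧ dx_j = sgn(permutation) dx_{(a)} ∧ dx_{(b)} ∧ dx_{(c)} with (a < b < c) sorted:
  d(-3*w*y + w*z - y^2) includes (∂/∂y)(-3*w*y + w*z - y^2) dy = (-3*w - 2*y) dy, which multiplied by dx ∧ dz gives (3*w + 2*y) dx ∧ dy ∧ dz
  d(-3*w*y + w*z - y^2) includes (∂/∂w)(-3*w*y + w*z - y^2) dw = (-3*y + z) dw, which multiplied by dx ∧ dz gives (-3*y + z) dx ∧ dz ∧ dw
  d(x*(5*y - 3*z)) includes (∂/∂x)(x*(5*y - 3*z)) dx = (5*y - 3*z) dx, which multiplied by dy ∧ dz gives (5*y - 3*z) dx ∧ dy ∧ dz
  d(y*(-x - 2*z)) includes (∂/∂x)(y*(-x - 2*z)) dx = (-y) dx, which multiplied by dy ∧ dw gives (-y) dx ∧ dy ∧ dw
  d(y*(-x - 2*z)) includes (∂/∂z)(y*(-x - 2*z)) dz = (-2*y) dz, which multiplied by dy ∧ dw gives (2*y) dy ∧ dz ∧ dw
  d(w*(-w + y - z)) includes (∂/∂y)(w*(-w + y - z)) dy = (w) dy, which multiplied by dz ∧ dw gives (w) dy ∧ dz ∧ dw
Collecting like 3-forms: d(omega) = (3*w + 7*y - 3*z) dx ∧ dy ∧ dz + (-3*y + z) dx ∧ dz ∧ dw + (-y) dx ∧ dy ∧ dw + (w + 2*y) dy ∧ dz ∧ dw.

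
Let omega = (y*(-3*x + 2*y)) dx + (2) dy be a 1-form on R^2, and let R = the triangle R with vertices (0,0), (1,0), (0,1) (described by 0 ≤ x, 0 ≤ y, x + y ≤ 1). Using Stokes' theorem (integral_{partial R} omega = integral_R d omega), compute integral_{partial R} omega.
integral_(partial R) omega = -1/6

Stokes: integral_partial_R omega = integral_R d omega with d omega = (∂Q/∂x - ∂P/∂y) dx ∧ dy.
  ∂Q/∂x = 0
  ∂P/∂y = -3*x + 4*y
  integrand = ∂Q/∂x - ∂P/∂y = 3*x - 4*y.
Integrating over R: integral_0^1 integral_0^{1-x} (3*x - 4*y) dy dx = -1/6.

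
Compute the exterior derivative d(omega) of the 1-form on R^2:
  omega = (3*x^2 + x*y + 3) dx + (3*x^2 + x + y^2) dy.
d(omega) = (5*x + 1) dx ∧ dy

For a 1-form omega = sum_i f_i dx_i, the exterior derivative is
  d(omega) = sum_{i < j} (∂f_j/∂x_i - ∂f_i/∂x_j) dx_i ∧ dx_j.
  coefficient of dx ∧ dy: ∂f_2/∂x - ∂f_1/∂y = ∂(3*x^2 + x + y^2)/∂x - ∂(3*x^2 + x*y + 3)/∂y = 5*x + 1
Assembling: d(omega) = (5*x + 1) dx ∧ dy.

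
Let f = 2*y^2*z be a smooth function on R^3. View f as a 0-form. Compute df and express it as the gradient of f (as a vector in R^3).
df = (0) dx + (4*y*z) dy + (2*y^2) dz; grad f = (0, 4*y*z, 2*y^2)

For a 0-form f, d f = (∂f/∂x) dx + (∂f/∂y) dy + (∂f/∂z) dz. The components of the vector representation are exactly the entries of grad f in Cartesian coordinates:
  ∂f/∂x = 0
  ∂f/∂y = 4*y*z
  ∂f/∂z = 2*y^2.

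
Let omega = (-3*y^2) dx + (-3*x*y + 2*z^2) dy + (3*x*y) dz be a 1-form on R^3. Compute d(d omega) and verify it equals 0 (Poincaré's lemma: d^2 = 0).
d(d omega) = 0

Step 1: d omega = sum_{i<j} (∂f_j/∂x_i - ∂f_i/∂x_j) dx_i ∧ dx_j:
  coeff of dx ∧ dy: 3*y
  coeff of dx ∧ dz: 3*y
  coeff of dy ∧ dz: 3*x - 4*z
Step 2: Apply d again to each 2-form coefficient. The only possible 3-form in R^3 is dx ∧ dy ∧ dz, with coefficient
  ∂(coeff of dy∧dz)/∂x - ∂(coeff of dx∧dz)/∂y + ∂(coeff of dx∧dy)/∂z
  = ∂/∂x (3*x - 4*z) - ∂/∂y (3*y) + ∂/∂z (3*y).
Each of these terms simplifies to sums of mixed partials that cancel in pairs. The result is 0 (by equality of mixed partials for smooth functions — Schwarz / Clairaut).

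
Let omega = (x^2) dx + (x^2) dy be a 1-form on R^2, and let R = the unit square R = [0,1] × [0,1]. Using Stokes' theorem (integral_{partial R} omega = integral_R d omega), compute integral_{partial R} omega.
integral_(partial R) omega = 1

Stokes: integral_partial_R omega = integral_R d omega with d omega = (∂Q/∂x - ∂P/∂y) dx ∧ dy.
  ∂Q/∂x = 2*x
  ∂P/∂y = 0
  integrand = ∂Q/∂x - ∂P/∂y = 2*x.
Integrating over R: integral_0^1 integral_0^1 (2*x) dx dy = 1.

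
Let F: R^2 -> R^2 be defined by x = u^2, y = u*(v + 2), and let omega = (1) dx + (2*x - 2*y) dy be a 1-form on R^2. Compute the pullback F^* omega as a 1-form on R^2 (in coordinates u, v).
F^* omega = (2*u*(u*v + 2*u - v^2 - 4*v - 3)) du + (2*u^2*(u - v - 2)) dv

Using F^*(f dg) = (f ∘ F) d(g ∘ F), substitute each coordinate x_i by F_i(u, v) in f_i, and replace dx_i by d F_i = (∂F_i/∂u) du + (∂F_i/∂v) dv.
  For the x component: f_1(F) = 1; d F_1 = (2*u) du + (0) dv
  For the y component: f_2(F) = 2*u*(u - v - 2); d F_2 = (v + 2) du + (u) dv
Combining and collecting du, dv coefficients:
  coeff of du: 2*u*(u*v + 2*u - v^2 - 4*v - 3)
  coeff of dv: 2*u^2*(u - v - 2)
F^* omega = (2*u*(u*v + 2*u - v^2 - 4*v - 3)) du + (2*u^2*(u - v - 2)) dv.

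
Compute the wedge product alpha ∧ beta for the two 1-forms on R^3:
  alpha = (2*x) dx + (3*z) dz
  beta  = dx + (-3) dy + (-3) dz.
alpha ∧ beta = (-6*x) dx ∧ dy + (-6*x - 3*z) dx ∧ dz + (9*z) dy ∧ dz

Distribute the wedge, using dx_i ∧ dx_j = -dx_j ∧ dx_i and dx_i ∧ dx_i = 0. For each pair (i, j) with i < j, the coefficient of dx_i ∧ dx_j in alpha ∧ beta is (alpha_i * beta_j - alpha_j * beta_i). Collecting: alpha ∧ beta = (-6*x) dx ∧ dy + (-6*x - 3*z) dx ∧ dz + (9*z) dy ∧ dz.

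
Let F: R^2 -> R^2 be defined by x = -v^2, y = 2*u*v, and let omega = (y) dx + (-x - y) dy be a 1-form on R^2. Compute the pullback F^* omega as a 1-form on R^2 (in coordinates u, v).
F^* omega = (2*v^2*(-2*u + v)) du + (2*u*v*(-2*u - v)) dv

Using F^*(f dg) = (f ∘ F) d(g ∘ F), substitute each coordinate x_i by F_i(u, v) in f_i, and replace dx_i by d F_i = (∂F_i/∂u) du + (∂F_i/∂v) dv.
  For the x component: f_1(F) = 2*u*v; d F_1 = (0) du + (-2*v) dv
  For the y component: f_2(F) = v*(-2*u + v); d F_2 = (2*v) du + (2*u) dv
Combining and collecting du, dv coefficients:
  coeff of du: 2*v^2*(-2*u + v)
  coeff of dv: 2*u*v*(-2*u - v)
F^* omega = (2*v^2*(-2*u + v)) du + (2*u*v*(-2*u - v)) dv.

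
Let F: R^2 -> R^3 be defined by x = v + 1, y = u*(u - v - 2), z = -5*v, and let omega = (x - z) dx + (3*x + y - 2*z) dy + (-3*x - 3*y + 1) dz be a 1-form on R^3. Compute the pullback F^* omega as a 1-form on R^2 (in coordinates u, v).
F^* omega = (2*u^3 - 3*u^2*v - 6*u^2 + u*v^2 + 30*u*v + 10*u - 13*v^2 - 29*v - 6) du + (-u^3 + u^2*v + 17*u^2 - 28*u*v - 33*u + 21*v + 11) dv

Using F^*(f dg) = (f ∘ F) d(g ∘ F), substitute each coordinate x_i by F_i(u, v) in f_i, and replace dx_i by d F_i = (∂F_i/∂u) du + (∂F_i/∂v) dv.
  For the x component: f_1(F) = 6*v + 1; d F_1 = (0) du + (1) dv
  For the y component: f_2(F) = u^2 - u*v - 2*u + 13*v + 3; d F_2 = (2*u - v - 2) du + (-u) dv
  For the z component: f_3(F) = -3*u^2 + 3*u*v + 6*u - 3*v - 2; d F_3 = (0) du + (-5) dv
Combining and collecting du, dv coefficients:
  coeff of du: 2*u^3 - 3*u^2*v - 6*u^2 + u*v^2 + 30*u*v + 10*u - 13*v^2 - 29*v - 6
  coeff of dv: -u^3 + u^2*v + 17*u^2 - 28*u*v - 33*u + 21*v + 11
F^* omega = (2*u^3 - 3*u^2*v - 6*u^2 + u*v^2 + 30*u*v + 10*u - 13*v^2 - 29*v - 6) du + (-u^3 + u^2*v + 17*u^2 - 28*u*v - 33*u + 21*v + 11) dv.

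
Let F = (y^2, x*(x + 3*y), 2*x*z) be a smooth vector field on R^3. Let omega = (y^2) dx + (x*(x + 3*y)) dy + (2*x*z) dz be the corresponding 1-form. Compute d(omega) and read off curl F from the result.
d(omega) = (0) dy ∧ dz + (-2*z) dz ∧ dx + (2*x + y) dx ∧ dy; curl F = (0, -2*z, 2*x + y)

d omega = sum_{i<j} (∂f_j/∂x_i - ∂f_i/∂x_j) dx_i ∧ dx_j. Under the identification (dy ∧ dz, dz ∧ dx, dx ∧ dy) ↔ (e_x, e_y, e_z), the coefficients are exactly the components of curl F. Compute:
  ∂R/∂y - ∂Q/∂z = (0) - (0) = 0
  ∂P/∂z - ∂R/∂x = (0) - (2*z) = -2*z
  ∂Q/∂x - ∂P/∂y = (2*x + 3*y) - (2*y) = 2*x + y.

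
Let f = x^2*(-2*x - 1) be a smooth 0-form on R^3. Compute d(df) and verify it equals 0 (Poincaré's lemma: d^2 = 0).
d(df) = 0

Step 1: df = sum_i (∂f/∂x_i) dx_i = (2*x*(-3*x - 1)) dx + (0) dy + (0) dz.
Step 2: Apply d again. Using the 1-form formula, the coefficient of dx ∧ dy in d(df) is ∂^2 f/∂x ∂y - ∂^2 f/∂y ∂x = (0) - (0) = 0 (equality of mixed partials for smooth f).
Similarly for dx ∧ dz and dy ∧ dz — all coefficients vanish. So d(df) = 0.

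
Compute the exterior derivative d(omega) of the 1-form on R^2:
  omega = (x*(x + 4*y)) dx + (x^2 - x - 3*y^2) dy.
d(omega) = (-2*x - 1) dx ∧ dy

For a 1-form omega = sum_i f_i dx_i, the exterior derivative is
  d(omega) = sum_{i < j} (∂f_j/∂x_i - ∂f_i/∂x_j) dx_i ∧ dx_j.
  coefficient of dx ∧ dy: ∂f_2/∂x - ∂f_1/∂y = ∂(x^2 - x - 3*y^2)/∂x - ∂(x*(x + 4*y))/∂y = -2*x - 1
Assembling: d(omega) = (-2*x - 1) dx ∧ dy.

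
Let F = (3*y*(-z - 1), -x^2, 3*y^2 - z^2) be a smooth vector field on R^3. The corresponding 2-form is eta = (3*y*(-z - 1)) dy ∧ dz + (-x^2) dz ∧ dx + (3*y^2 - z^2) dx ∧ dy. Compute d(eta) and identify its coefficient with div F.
d(eta) = (-2*z) dx ∧ dy ∧ dz; div F = -2*z

For a 2-form in R^3 of the form above, applying d gives a 3-form with coefficient ∂P/∂x + ∂Q/∂y + ∂R/∂z:
  ∂P/∂x = 0
  ∂Q/∂y = 0
  ∂R/∂z = -2*z
Sum = -2*z, which is exactly div F.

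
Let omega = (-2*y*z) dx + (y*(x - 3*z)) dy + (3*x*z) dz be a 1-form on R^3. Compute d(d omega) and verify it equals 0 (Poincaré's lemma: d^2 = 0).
d(d omega) = 0

Step 1: d omega = sum_{i<j} (∂f_j/∂x_i - ∂f_i/∂x_j) dx_i ∧ dx_j:
  coeff of dx ∧ dy: y + 2*z
  coeff of dx ∧ dz: 2*y + 3*z
  coeff of dy ∧ dz: 3*y
Step 2: Apply d again to each 2-form coefficient. The only possible 3-form in R^3 is dx ∧ dy ∧ dz, with coefficient
  ∂(coeff of dy∧dz)/∂x - ∂(coeff of dx∧dz)/∂y + ∂(coeff of dx∧dy)/∂z
  = ∂/∂x (3*y) - ∂/∂y (2*y + 3*z) + ∂/∂z (y + 2*z).
Each of these terms simplifies to sums of mixed partials that cancel in pairs. The result is 0 (by equality of mixed partials for smooth functions — Schwarz / Clairaut).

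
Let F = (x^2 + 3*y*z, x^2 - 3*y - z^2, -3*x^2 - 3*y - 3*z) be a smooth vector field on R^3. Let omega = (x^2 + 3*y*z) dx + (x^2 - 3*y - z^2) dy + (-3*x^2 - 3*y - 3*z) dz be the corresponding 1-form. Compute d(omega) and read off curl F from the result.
d(omega) = (2*z - 3) dy ∧ dz + (6*x + 3*y) dz ∧ dx + (2*x - 3*z) dx ∧ dy; curl F = (2*z - 3, 6*x + 3*y, 2*x - 3*z)

d omega = sum_{i<j} (∂f_j/∂x_i - ∂f_i/∂x_j) dx_i ∧ dx_j. Under the identification (dy ∧ dz, dz ∧ dx, dx ∧ dy) ↔ (e_x, e_y, e_z), the coefficients are exactly the components of curl F. Compute:
  ∂R/∂y - ∂Q/∂z = (-3) - (-2*z) = 2*z - 3
  ∂P/∂z - ∂R/∂x = (3*y) - (-6*x) = 6*x + 3*y
  ∂Q/∂x - ∂P/∂y = (2*x) - (3*z) = 2*x - 3*z.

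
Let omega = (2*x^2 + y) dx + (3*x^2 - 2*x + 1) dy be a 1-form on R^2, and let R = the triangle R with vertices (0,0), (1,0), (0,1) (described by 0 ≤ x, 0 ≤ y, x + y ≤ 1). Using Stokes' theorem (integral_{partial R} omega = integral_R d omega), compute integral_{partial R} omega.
integral_(partial R) omega = -1/2

Stokes: integral_partial_R omega = integral_R d omega with d omega = (∂Q/∂x - ∂P/∂y) dx ∧ dy.
  ∂Q/∂x = 6*x - 2
  ∂P/∂y = 1
  integrand = ∂Q/∂x - ∂P/∂y = 6*x - 3.
Integrating over R: integral_0^1 integral_0^{1-x} (6*x - 3) dy dx = -1/2.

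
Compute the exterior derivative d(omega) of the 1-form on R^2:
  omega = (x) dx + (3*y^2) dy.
d(omega) = 0

For a 1-form omega = sum_i f_i dx_i, the exterior derivative is
  d(omega) = sum_{i < j} (∂f_j/∂x_i - ∂f_i/∂x_j) dx_i ∧ dx_j.

Assembling: d(omega) = 0.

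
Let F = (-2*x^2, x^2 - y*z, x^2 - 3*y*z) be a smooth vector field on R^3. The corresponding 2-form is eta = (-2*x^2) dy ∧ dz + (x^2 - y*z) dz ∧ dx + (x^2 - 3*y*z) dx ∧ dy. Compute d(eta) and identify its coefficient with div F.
d(eta) = (-4*x - 3*y - z) dx ∧ dy ∧ dz; div F = -4*x - 3*y - z

For a 2-form in R^3 of the form above, applying d gives a 3-form with coefficient ∂P/∂x + ∂Q/∂y + ∂R/∂z:
  ∂P/∂x = -4*x
  ∂Q/∂y = -z
  ∂R/∂z = -3*y
Sum = -4*x - 3*y - z, which is exactly div F.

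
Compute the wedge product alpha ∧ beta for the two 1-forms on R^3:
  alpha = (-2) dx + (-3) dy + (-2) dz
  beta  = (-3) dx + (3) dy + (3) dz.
alpha ∧ beta = (-15) dx ∧ dy + (-12) dx ∧ dz + (-3) dy ∧ dz

Distribute the wedge, using dx_i ∧ dx_j = -dx_j ∧ dx_i and dx_i ∧ dx_i = 0. For each pair (i, j) with i < j, the coefficient of dx_i ∧ dx_j in alpha ∧ beta is (alpha_i * beta_j - alpha_j * beta_i). Collecting: alpha ∧ beta = (-15) dx ∧ dy + (-12) dx ∧ dz + (-3) dy ∧ dz.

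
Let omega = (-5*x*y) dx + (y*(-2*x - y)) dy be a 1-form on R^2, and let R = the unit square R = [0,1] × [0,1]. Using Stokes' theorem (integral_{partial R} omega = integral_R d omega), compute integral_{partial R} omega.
integral_(partial R) omega = 3/2

Stokes: integral_partial_R omega = integral_R d omega with d omega = (∂Q/∂x - ∂P/∂y) dx ∧ dy.
  ∂Q/∂x = -2*y
  ∂P/∂y = -5*x
  integrand = ∂Q/∂x - ∂P/∂y = 5*x - 2*y.
Integrating over R: integral_0^1 integral_0^1 (5*x - 2*y) dx dy = 3/2.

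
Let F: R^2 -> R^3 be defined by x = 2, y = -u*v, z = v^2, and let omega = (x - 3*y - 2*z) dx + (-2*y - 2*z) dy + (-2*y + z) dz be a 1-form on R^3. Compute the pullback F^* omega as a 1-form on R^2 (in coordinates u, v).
F^* omega = (2*v^2*(-u + v)) du + (2*v*(-u^2 + 3*u*v + v^2)) dv

Using F^*(f dg) = (f ∘ F) d(g ∘ F), substitute each coordinate x_i by F_i(u, v) in f_i, and replace dx_i by d F_i = (∂F_i/∂u) du + (∂F_i/∂v) dv.
  For the x component: f_1(F) = 3*u*v - 2*v^2 + 2; d F_1 = (0) du + (0) dv
  For the y component: f_2(F) = 2*v*(u - v); d F_2 = (-v) du + (-u) dv
  For the z component: f_3(F) = v*(2*u + v); d F_3 = (0) du + (2*v) dv
Combining and collecting du, dv coefficients:
  coeff of du: 2*v^2*(-u + v)
  coeff of dv: 2*v*(-u^2 + 3*u*v + v^2)
F^* omega = (2*v^2*(-u + v)) du + (2*v*(-u^2 + 3*u*v + v^2)) dv.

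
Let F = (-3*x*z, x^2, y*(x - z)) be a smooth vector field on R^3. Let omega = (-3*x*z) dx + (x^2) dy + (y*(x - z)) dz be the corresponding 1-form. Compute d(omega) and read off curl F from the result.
d(omega) = (x - z) dy ∧ dz + (-3*x - y) dz ∧ dx + (2*x) dx ∧ dy; curl F = (x - z, -3*x - y, 2*x)

d omega = sum_{i<j} (∂f_j/∂x_i - ∂f_i/∂x_j) dx_i ∧ dx_j. Under the identification (dy ∧ dz, dz ∧ dx, dx ∧ dy) ↔ (e_x, e_y, e_z), the coefficients are exactly the components of curl F. Compute:
  ∂R/∂y - ∂Q/∂z = (x - z) - (0) = x - z
  ∂P/∂z - ∂R/∂x = (-3*x) - (y) = -3*x - y
  ∂Q/∂x - ∂P/∂y = (2*x) - (0) = 2*x.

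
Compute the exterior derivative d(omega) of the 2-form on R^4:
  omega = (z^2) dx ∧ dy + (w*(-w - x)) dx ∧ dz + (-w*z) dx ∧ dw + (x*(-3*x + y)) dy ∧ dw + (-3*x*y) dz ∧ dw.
d(omega) = (2*z) dx ∧ dy ∧ dz + (-w - x - 3*y) dx ∧ dz ∧ dw + (-6*x + y) dx ∧ dy ∧ dw + (-3*x) dy ∧ dz ∧ dw

For a 2-form omega = sum_{i<j} g_{ij} dx_i ∧ dx_j, the exterior derivative is
  d(omega) = sum_{i<j} d(g_{ij}) ∧ dx_i ∧ dx_j = sum_{i<j, k} (∂g_{ij}/∂x_k) dx_k ∧ dx_i ∧ dx_j.
Expand each term, using dx_k ∧ dx_i ∧ dx_j = sgn(permutation) dx_{(a)} ∧ dx_{(b)} ∧ dx_{(c)} with (a < b < c) sorted:
  d(z^2) includes (∂/∂z)(z^2) dz = (2*z) dz, which multiplied by dx ∧ dy gives (2*z) dx ∧ dy ∧ dz
  d(w*(-w - x)) includes (∂/∂w)(w*(-w - x)) dw = (-2*w - x) dw, which multiplied by dx ∧ dz gives (-2*w - x) dx ∧ dz ∧ dw
  d(-w*z) includes (∂/∂z)(-w*z) dz = (-w) dz, which multiplied by dx ∧ dw gives (w) dx ∧ dz ∧ dw
  d(x*(-3*x + y)) includes (∂/∂x)(x*(-3*x + y)) dx = (-6*x + y) dx, which multiplied by dy ∧ dw gives (-6*x + y) dx ∧ dy ∧ dw
  d(-3*x*y) includes (∂/∂x)(-3*x*y) dx = (-3*y) dx, which multiplied by dz ∧ dw gives (-3*y) dx ∧ dz ∧ dw
  d(-3*x*y) includes (∂/∂y)(-3*x*y) dy = (-3*x) dy, which multiplied by dz ∧ dw gives (-3*x) dy ∧ dz ∧ dw
Collecting like 3-forms: d(omega) = (2*z) dx ∧ dy ∧ dz + (-w - x - 3*y) dx ∧ dz ∧ dw + (-6*x + y) dx ∧ dy ∧ dw + (-3*x) dy ∧ dz ∧ dw.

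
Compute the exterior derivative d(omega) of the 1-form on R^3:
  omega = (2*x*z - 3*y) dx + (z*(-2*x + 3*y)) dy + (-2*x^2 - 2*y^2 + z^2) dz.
d(omega) = (3 - 2*z) dx ∧ dy + (-6*x) dx ∧ dz + (2*x - 7*y) dy ∧ dz

For a 1-form omega = sum_i f_i dx_i, the exterior derivative is
  d(omega) = sum_{i < j} (∂f_j/∂x_i - ∂f_i/∂x_j) dx_i ∧ dx_j.
  coefficient of dx ∧ dy: ∂f_2/∂x - ∂f_1/∂y = ∂(z*(-2*x + 3*y))/∂x - ∂(2*x*z - 3*y)/∂y = 3 - 2*z
  coefficient of dx ∧ dz: ∂f_3/∂x - ∂f_1/∂z = ∂(-2*x^2 - 2*y^2 + z^2)/∂x - ∂(2*x*z - 3*y)/∂z = -6*x
  coefficient of dy ∧ dz: ∂f_3/∂y - ∂f_2/∂z = ∂(-2*x^2 - 2*y^2 + z^2)/∂y - ∂(z*(-2*x + 3*y))/∂z = 2*x - 7*y
Assembling: d(omega) = (3 - 2*z) dx ∧ dy + (-6*x) dx ∧ dz + (2*x - 7*y) dy ∧ dz.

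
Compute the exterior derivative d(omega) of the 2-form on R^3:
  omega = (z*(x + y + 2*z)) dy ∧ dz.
d(omega) = (z) dx ∧ dy ∧ dz

For a 2-form omega = sum_{i<j} g_{ij} dx_i ∧ dx_j, the exterior derivative is
  d(omega) = sum_{i<j} d(g_{ij}) ∧ dx_i ∧ dx_j = sum_{i<j, k} (∂g_{ij}/∂x_k) dx_k ∧ dx_i ∧ dx_j.
Expand each term, using dx_k ∧ dx_i ∧ dx_j = sgn(permutation) dx_{(a)} ∧ dx_{(b)} ∧ dx_{(c)} with (a < b < c) sorted:
  d(z*(x + y + 2*z)) includes (∂/∂x)(z*(x + y + 2*z)) dx = (z) dx, which multiplied by dy ∧ dz gives (z) dx ∧ dy ∧ dz
Collecting like 3-forms: d(omega) = (z) dx ∧ dy ∧ dz.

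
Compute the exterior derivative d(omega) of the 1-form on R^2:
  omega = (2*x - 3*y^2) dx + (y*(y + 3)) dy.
d(omega) = (6*y) dx ∧ dy

For a 1-form omega = sum_i f_i dx_i, the exterior derivative is
  d(omega) = sum_{i < j} (∂f_j/∂x_i - ∂f_i/∂x_j) dx_i ∧ dx_j.
  coefficient of dx ∧ dy: ∂f_2/∂x - ∂f_1/∂y = ∂(y*(y + 3))/∂x - ∂(2*x - 3*y^2)/∂y = 6*y
Assembling: d(omega) = (6*y) dx ∧ dy.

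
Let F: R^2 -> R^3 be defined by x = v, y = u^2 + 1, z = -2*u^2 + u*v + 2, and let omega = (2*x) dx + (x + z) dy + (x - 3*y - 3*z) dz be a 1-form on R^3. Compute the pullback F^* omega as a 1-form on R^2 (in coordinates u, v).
F^* omega = (-16*u^3 + 17*u^2*v - 3*u*v^2 - 2*u*v + 40*u + v^2 - 9*v) du + (3*u^3 - 3*u^2*v + u*v - 9*u + 2*v) dv

Using F^*(f dg) = (f ∘ F) d(g ∘ F), substitute each coordinate x_i by F_i(u, v) in f_i, and replace dx_i by d F_i = (∂F_i/∂u) du + (∂F_i/∂v) dv.
  For the x component: f_1(F) = 2*v; d F_1 = (0) du + (1) dv
  For the y component: f_2(F) = -2*u^2 + u*v + v + 2; d F_2 = (2*u) du + (0) dv
  For the z component: f_3(F) = 3*u^2 - 3*u*v + v - 9; d F_3 = (-4*u + v) du + (u) dv
Combining and collecting du, dv coefficients:
  coeff of du: -16*u^3 + 17*u^2*v - 3*u*v^2 - 2*u*v + 40*u + v^2 - 9*v
  coeff of dv: 3*u^3 - 3*u^2*v + u*v - 9*u + 2*v
F^* omega = (-16*u^3 + 17*u^2*v - 3*u*v^2 - 2*u*v + 40*u + v^2 - 9*v) du + (3*u^3 - 3*u^2*v + u*v - 9*u + 2*v) dv.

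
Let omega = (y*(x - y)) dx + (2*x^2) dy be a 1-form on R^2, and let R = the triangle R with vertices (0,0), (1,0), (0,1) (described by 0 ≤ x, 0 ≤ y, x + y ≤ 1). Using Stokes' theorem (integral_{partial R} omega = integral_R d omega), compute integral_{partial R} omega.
integral_(partial R) omega = 5/6

Stokes: integral_partial_R omega = integral_R d omega with d omega = (∂Q/∂x - ∂P/∂y) dx ∧ dy.
  ∂Q/∂x = 4*x
  ∂P/∂y = x - 2*y
  integrand = ∂Q/∂x - ∂P/∂y = 3*x + 2*y.
Integrating over R: integral_0^1 integral_0^{1-x} (3*x + 2*y) dy dx = 5/6.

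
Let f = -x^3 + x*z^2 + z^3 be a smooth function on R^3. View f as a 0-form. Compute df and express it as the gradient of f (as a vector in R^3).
df = (-3*x^2 + z^2) dx + (0) dy + (z*(2*x + 3*z)) dz; grad f = (-3*x^2 + z^2, 0, z*(2*x + 3*z))

For a 0-form f, d f = (∂f/∂x) dx + (∂f/∂y) dy + (∂f/∂z) dz. The components of the vector representation are exactly the entries of grad f in Cartesian coordinates:
  ∂f/∂x = -3*x^2 + z^2
  ∂f/∂y = 0
  ∂f/∂z = z*(2*x + 3*z).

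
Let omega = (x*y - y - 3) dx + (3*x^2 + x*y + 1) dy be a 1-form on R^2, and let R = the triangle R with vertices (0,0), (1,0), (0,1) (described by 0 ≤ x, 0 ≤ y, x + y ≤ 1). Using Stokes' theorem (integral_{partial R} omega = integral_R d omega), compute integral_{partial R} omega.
integral_(partial R) omega = 3/2

Stokes: integral_partial_R omega = integral_R d omega with d omega = (∂Q/∂x - ∂P/∂y) dx ∧ dy.
  ∂Q/∂x = 6*x + y
  ∂P/∂y = x - 1
  integrand = ∂Q/∂x - ∂P/∂y = 5*x + y + 1.
Integrating over R: integral_0^1 integral_0^{1-x} (5*x + y + 1) dy dx = 3/2.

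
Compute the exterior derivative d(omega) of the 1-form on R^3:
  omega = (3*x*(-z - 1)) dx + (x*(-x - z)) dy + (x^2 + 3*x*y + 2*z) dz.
d(omega) = (-2*x - z) dx ∧ dy + (5*x + 3*y) dx ∧ dz + (4*x) dy ∧ dz

For a 1-form omega = sum_i f_i dx_i, the exterior derivative is
  d(omega) = sum_{i < j} (∂f_j/∂x_i - ∂f_i/∂x_j) dx_i ∧ dx_j.
  coefficient of dx ∧ dy: ∂f_2/∂x - ∂f_1/∂y = ∂(x*(-x - z))/∂x - ∂(3*x*(-z - 1))/∂y = -2*x - z
  coefficient of dx ∧ dz: ∂f_3/∂x - ∂f_1/∂z = ∂(x^2 + 3*x*y + 2*z)/∂x - ∂(3*x*(-z - 1))/∂z = 5*x + 3*y
  coefficient of dy ∧ dz: ∂f_3/∂y - ∂f_2/∂z = ∂(x^2 + 3*x*y + 2*z)/∂y - ∂(x*(-x - z))/∂z = 4*x
Assembling: d(omega) = (-2*x - z) dx ∧ dy + (5*x + 3*y) dx ∧ dz + (4*x) dy ∧ dz.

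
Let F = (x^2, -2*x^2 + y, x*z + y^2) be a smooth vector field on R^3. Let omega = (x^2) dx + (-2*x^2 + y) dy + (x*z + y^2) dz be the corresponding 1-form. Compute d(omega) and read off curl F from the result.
d(omega) = (2*y) dy ∧ dz + (-z) dz ∧ dx + (-4*x) dx ∧ dy; curl F = (2*y, -z, -4*x)

d omega = sum_{i<j} (∂f_j/∂x_i - ∂f_i/∂x_j) dx_i ∧ dx_j. Under the identification (dy ∧ dz, dz ∧ dx, dx ∧ dy) ↔ (e_x, e_y, e_z), the coefficients are exactly the components of curl F. Compute:
  ∂R/∂y - ∂Q/∂z = (2*y) - (0) = 2*y
  ∂P/∂z - ∂R/∂x = (0) - (z) = -z
  ∂Q/∂x - ∂P/∂y = (-4*x) - (0) = -4*x.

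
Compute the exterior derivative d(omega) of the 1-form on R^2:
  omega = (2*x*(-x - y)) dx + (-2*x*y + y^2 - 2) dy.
d(omega) = (2*x - 2*y) dx ∧ dy

For a 1-form omega = sum_i f_i dx_i, the exterior derivative is
  d(omega) = sum_{i < j} (∂f_j/∂x_i - ∂f_i/∂x_j) dx_i ∧ dx_j.
  coefficient of dx ∧ dy: ∂f_2/∂x - ∂f_1/∂y = ∂(-2*x*y + y^2 - 2)/∂x - ∂(2*x*(-x - y))/∂y = 2*x - 2*y
Assembling: d(omega) = (2*x - 2*y) dx ∧ dy.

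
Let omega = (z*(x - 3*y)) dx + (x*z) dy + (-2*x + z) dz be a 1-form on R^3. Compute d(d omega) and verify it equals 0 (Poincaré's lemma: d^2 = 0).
d(d omega) = 0

Step 1: d omega = sum_{i<j} (∂f_j/∂x_i - ∂f_i/∂x_j) dx_i ∧ dx_j:
  coeff of dx ∧ dy: 4*z
  coeff of dx ∧ dz: -x + 3*y - 2
  coeff of dy ∧ dz: -x
Step 2: Apply d again to each 2-form coefficient. The only possible 3-form in R^3 is dx ∧ dy ∧ dz, with coefficient
  ∂(coeff of dy∧dz)/∂x - ∂(coeff of dx∧dz)/∂y + ∂(coeff of dx∧dy)/∂z
  = ∂/∂x (-x) - ∂/∂y (-x + 3*y - 2) + ∂/∂z (4*z).
Each of these terms simplifies to sums of mixed partials that cancel in pairs. The result is 0 (by equality of mixed partials for smooth functions — Schwarz / Clairaut).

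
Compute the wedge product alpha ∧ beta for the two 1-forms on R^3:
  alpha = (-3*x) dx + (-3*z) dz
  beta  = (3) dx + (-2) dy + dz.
alpha ∧ beta = (6*x) dx ∧ dy + (-3*x + 9*z) dx ∧ dz + (-6*z) dy ∧ dz

Distribute the wedge, using dx_i ∧ dx_j = -dx_j ∧ dx_i and dx_i ∧ dx_i = 0. For each pair (i, j) with i < j, the coefficient of dx_i ∧ dx_j in alpha ∧ beta is (alpha_i * beta_j - alpha_j * beta_i). Collecting: alpha ∧ beta = (6*x) dx ∧ dy + (-3*x + 9*z) dx ∧ dz + (-6*z) dy ∧ dz.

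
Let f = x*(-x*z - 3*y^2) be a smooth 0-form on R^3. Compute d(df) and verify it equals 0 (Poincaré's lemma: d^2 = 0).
d(df) = 0

Step 1: df = sum_i (∂f/∂x_i) dx_i = (-2*x*z - 3*y^2) dx + (-6*x*y) dy + (-x^2) dz.
Step 2: Apply d again. Using the 1-form formula, the coefficient of dx ∧ dy in d(df) is ∂^2 f/∂x ∂y - ∂^2 f/∂y ∂x = (-6*y) - (-6*y) = 0 (equality of mixed partials for smooth f).
Similarly for dx ∧ dz and dy ∧ dz — all coefficients vanish. So d(df) = 0.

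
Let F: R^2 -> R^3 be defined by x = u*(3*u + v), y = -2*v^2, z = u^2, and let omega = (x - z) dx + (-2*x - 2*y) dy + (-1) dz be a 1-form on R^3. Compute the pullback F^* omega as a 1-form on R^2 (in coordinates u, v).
F^* omega = (u*(12*u^2 + 8*u*v + v^2 - 2)) du + (2*u^3 + 25*u^2*v + 8*u*v^2 - 16*v^3) dv

Using F^*(f dg) = (f ∘ F) d(g ∘ F), substitute each coordinate x_i by F_i(u, v) in f_i, and replace dx_i by d F_i = (∂F_i/∂u) du + (∂F_i/∂v) dv.
  For the x component: f_1(F) = u*(2*u + v); d F_1 = (6*u + v) du + (u) dv
  For the y component: f_2(F) = -6*u^2 - 2*u*v + 4*v^2; d F_2 = (0) du + (-4*v) dv
  For the z component: f_3(F) = -1; d F_3 = (2*u) du + (0) dv
Combining and collecting du, dv coefficients:
  coeff of du: u*(12*u^2 + 8*u*v + v^2 - 2)
  coeff of dv: 2*u^3 + 25*u^2*v + 8*u*v^2 - 16*v^3
F^* omega = (u*(12*u^2 + 8*u*v + v^2 - 2)) du + (2*u^3 + 25*u^2*v + 8*u*v^2 - 16*v^3) dv.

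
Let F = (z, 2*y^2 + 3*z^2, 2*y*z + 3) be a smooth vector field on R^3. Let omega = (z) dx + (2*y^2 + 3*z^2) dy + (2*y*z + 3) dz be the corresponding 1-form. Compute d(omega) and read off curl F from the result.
d(omega) = (-4*z) dy ∧ dz + (1) dz ∧ dx + (0) dx ∧ dy; curl F = (-4*z, 1, 0)

d omega = sum_{i<j} (∂f_j/∂x_i - ∂f_i/∂x_j) dx_i ∧ dx_j. Under the identification (dy ∧ dz, dz ∧ dx, dx ∧ dy) ↔ (e_x, e_y, e_z), the coefficients are exactly the components of curl F. Compute:
  ∂R/∂y - ∂Q/∂z = (2*z) - (6*z) = -4*z
  ∂P/∂z - ∂R/∂x = (1) - (0) = 1
  ∂Q/∂x - ∂P/∂y = (0) - (0) = 0.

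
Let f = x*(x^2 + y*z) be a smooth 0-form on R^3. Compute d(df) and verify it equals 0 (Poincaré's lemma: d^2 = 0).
d(df) = 0

Step 1: df = sum_i (∂f/∂x_i) dx_i = (3*x^2 + y*z) dx + (x*z) dy + (x*y) dz.
Step 2: Apply d again. Using the 1-form formula, the coefficient of dx ∧ dy in d(df) is ∂^2 f/∂x ∂y - ∂^2 f/∂y ∂x = (z) - (z) = 0 (equality of mixed partials for smooth f).
Similarly for dx ∧ dz and dy ∧ dz — all coefficients vanish. So d(df) = 0.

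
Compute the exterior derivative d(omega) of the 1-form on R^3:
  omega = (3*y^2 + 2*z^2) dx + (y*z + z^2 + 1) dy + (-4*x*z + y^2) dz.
d(omega) = (-6*y) dx ∧ dy + (-8*z) dx ∧ dz + (y - 2*z) dy ∧ dz

For a 1-form omega = sum_i f_i dx_i, the exterior derivative is
  d(omega) = sum_{i < j} (∂f_j/∂x_i - ∂f_i/∂x_j) dx_i ∧ dx_j.
  coefficient of dx ∧ dy: ∂f_2/∂x - ∂f_1/∂y = ∂(y*z + z^2 + 1)/∂x - ∂(3*y^2 + 2*z^2)/∂y = -6*y
  coefficient of dx ∧ dz: ∂f_3/∂x - ∂f_1/∂z = ∂(-4*x*z + y^2)/∂x - ∂(3*y^2 + 2*z^2)/∂z = -8*z
  coefficient of dy ∧ dz: ∂f_3/∂y - ∂f_2/∂z = ∂(-4*x*z + y^2)/∂y - ∂(y*z + z^2 + 1)/∂z = y - 2*z
Assembling: d(omega) = (-6*y) dx ∧ dy + (-8*z) dx ∧ dz + (y - 2*z) dy ∧ dz.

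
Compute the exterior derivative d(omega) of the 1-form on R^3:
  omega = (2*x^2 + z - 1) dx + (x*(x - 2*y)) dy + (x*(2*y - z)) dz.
d(omega) = (2*x - 2*y) dx ∧ dy + (2*y - z - 1) dx ∧ dz + (2*x) dy ∧ dz

For a 1-form omega = sum_i f_i dx_i, the exterior derivative is
  d(omega) = sum_{i < j} (∂f_j/∂x_i - ∂f_i/∂x_j) dx_i ∧ dx_j.
  coefficient of dx ∧ dy: ∂f_2/∂x - ∂f_1/∂y = ∂(x*(x - 2*y))/∂x - ∂(2*x^2 + z - 1)/∂y = 2*x - 2*y
  coefficient of dx ∧ dz: ∂f_3/∂x - ∂f_1/∂z = ∂(x*(2*y - z))/∂x - ∂(2*x^2 + z - 1)/∂z = 2*y - z - 1
  coefficient of dy ∧ dz: ∂f_3/∂y - ∂f_2/∂z = ∂(x*(2*y - z))/∂y - ∂(x*(x - 2*y))/∂z = 2*x
Assembling: d(omega) = (2*x - 2*y) dx ∧ dy + (2*y - z - 1) dx ∧ dz + (2*x) dy ∧ dz.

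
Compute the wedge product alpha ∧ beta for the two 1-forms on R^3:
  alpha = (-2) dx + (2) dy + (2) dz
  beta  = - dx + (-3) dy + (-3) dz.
alpha ∧ beta = (8) dx ∧ dy + (8) dx ∧ dz

Distribute the wedge, using dx_i ∧ dx_j = -dx_j ∧ dx_i and dx_i ∧ dx_i = 0. For each pair (i, j) with i < j, the coefficient of dx_i ∧ dx_j in alpha ∧ beta is (alpha_i * beta_j - alpha_j * beta_i). Collecting: alpha ∧ beta = (8) dx ∧ dy + (8) dx ∧ dz.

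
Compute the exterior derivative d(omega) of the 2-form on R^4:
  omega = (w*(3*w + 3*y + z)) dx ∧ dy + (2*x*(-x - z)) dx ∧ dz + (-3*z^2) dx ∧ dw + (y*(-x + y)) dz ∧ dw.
d(omega) = (w) dx ∧ dy ∧ dz + (6*w + 3*y + z) dx ∧ dy ∧ dw + (-y + 6*z) dx ∧ dz ∧ dw + (-x + 2*y) dy ∧ dz ∧ dw

For a 2-form omega = sum_{i<j} g_{ij} dx_i ∧ dx_j, the exterior derivative is
  d(omega) = sum_{i<j} d(g_{ij}) ∧ dx_i ∧ dx_j = sum_{i<j, k} (∂g_{ij}/∂x_k) dx_k ∧ dx_i ∧ dx_j.
Expand each term, using dx_k ∧ dx_i ∧ dx_j = sgn(permutation) dx_{(a)} ∧ dx_{(b)} ∧ dx_{(c)} with (a < b < c) sorted:
  d(w*(3*w + 3*y + z)) includes (∂/∂z)(w*(3*w + 3*y + z)) dz = (w) dz, which multiplied by dx ∧ dy gives (w) dx ∧ dy ∧ dz
  d(w*(3*w + 3*y + z)) includes (∂/∂w)(w*(3*w + 3*y + z)) dw = (6*w + 3*y + z) dw, which multiplied by dx ∧ dy gives (6*w + 3*y + z) dx ∧ dy ∧ dw
  d(-3*z^2) includes (∂/∂z)(-3*z^2) dz = (-6*z) dz, which multiplied by dx ∧ dw gives (6*z) dx ∧ dz ∧ dw
  d(y*(-x + y)) includes (∂/∂x)(y*(-x + y)) dx = (-y) dx, which multiplied by dz ∧ dw gives (-y) dx ∧ dz ∧ dw
  d(y*(-x + y)) includes (∂/∂y)(y*(-x + y)) dy = (-x + 2*y) dy, which multiplied by dz ∧ dw gives (-x + 2*y) dy ∧ dz ∧ dw
Collecting like 3-forms: d(omega) = (w) dx ∧ dy ∧ dz + (6*w + 3*y + z) dx ∧ dy ∧ dw + (-y + 6*z) dx ∧ dz ∧ dw + (-x + 2*y) dy ∧ dz ∧ dw.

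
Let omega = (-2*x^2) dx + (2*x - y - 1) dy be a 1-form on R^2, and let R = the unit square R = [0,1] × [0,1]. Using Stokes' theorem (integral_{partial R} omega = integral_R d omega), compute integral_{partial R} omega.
integral_(partial R) omega = 2

Stokes: integral_partial_R omega = integral_R d omega with d omega = (∂Q/∂x - ∂P/∂y) dx ∧ dy.
  ∂Q/∂x = 2
  ∂P/∂y = 0
  integrand = ∂Q/∂x - ∂P/∂y = 2.
Integrating over R: integral_0^1 integral_0^1 (2) dx dy = 2.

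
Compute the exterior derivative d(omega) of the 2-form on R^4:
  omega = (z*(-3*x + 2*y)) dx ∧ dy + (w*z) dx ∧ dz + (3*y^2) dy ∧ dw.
d(omega) = (-3*x + 2*y) dx ∧ dy ∧ dz + (z) dx ∧ dz ∧ dw

For a 2-form omega = sum_{i<j} g_{ij} dx_i ∧ dx_j, the exterior derivative is
  d(omega) = sum_{i<j} d(g_{ij}) ∧ dx_i ∧ dx_j = sum_{i<j, k} (∂g_{ij}/∂x_k) dx_k ∧ dx_i ∧ dx_j.
Expand each term, using dx_k ∧ dx_i ∧ dx_j = sgn(permutation) dx_{(a)} ∧ dx_{(b)} ∧ dx_{(c)} with (a < b < c) sorted:
  d(z*(-3*x + 2*y)) includes (∂/∂z)(z*(-3*x + 2*y)) dz = (-3*x + 2*y) dz, which multiplied by dx ∧ dy gives (-3*x + 2*y) dx ∧ dy ∧ dz
  d(w*z) includes (∂/∂w)(w*z) dw = (z) dw, which multiplied by dx ∧ dz gives (z) dx ∧ dz ∧ dw
Collecting like 3-forms: d(omega) = (-3*x + 2*y) dx ∧ dy ∧ dz + (z) dx ∧ dz ∧ dw.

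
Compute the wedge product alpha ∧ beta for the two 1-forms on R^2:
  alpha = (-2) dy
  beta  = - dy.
alpha ∧ beta = 0

Distribute the wedge, using dx_i ∧ dx_j = -dx_j ∧ dx_i and dx_i ∧ dx_i = 0. For each pair (i, j) with i < j, the coefficient of dx_i ∧ dx_j in alpha ∧ beta is (alpha_i * beta_j - alpha_j * beta_i). Collecting: alpha ∧ beta = 0.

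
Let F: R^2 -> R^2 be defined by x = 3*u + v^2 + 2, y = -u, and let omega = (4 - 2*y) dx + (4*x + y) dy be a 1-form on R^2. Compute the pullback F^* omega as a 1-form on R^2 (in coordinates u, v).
F^* omega = (-5*u - 4*v^2 + 4) du + (4*v*(u + 2)) dv

Using F^*(f dg) = (f ∘ F) d(g ∘ F), substitute each coordinate x_i by F_i(u, v) in f_i, and replace dx_i by d F_i = (∂F_i/∂u) du + (∂F_i/∂v) dv.
  For the x component: f_1(F) = 2*u + 4; d F_1 = (3) du + (2*v) dv
  For the y component: f_2(F) = 11*u + 4*v^2 + 8; d F_2 = (-1) du + (0) dv
Combining and collecting du, dv coefficients:
  coeff of du: -5*u - 4*v^2 + 4
  coeff of dv: 4*v*(u + 2)
F^* omega = (-5*u - 4*v^2 + 4) du + (4*v*(u + 2)) dv.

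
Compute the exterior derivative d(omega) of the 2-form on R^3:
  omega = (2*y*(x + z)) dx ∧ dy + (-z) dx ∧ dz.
d(omega) = (2*y) dx ∧ dy ∧ dz

For a 2-form omega = sum_{i<j} g_{ij} dx_i ∧ dx_j, the exterior derivative is
  d(omega) = sum_{i<j} d(g_{ij}) ∧ dx_i ∧ dx_j = sum_{i<j, k} (∂g_{ij}/∂x_k) dx_k ∧ dx_i ∧ dx_j.
Expand each term, using dx_k ∧ dx_i ∧ dx_j = sgn(permutation) dx_{(a)} ∧ dx_{(b)} ∧ dx_{(c)} with (a < b < c) sorted:
  d(2*y*(x + z)) includes (∂/∂z)(2*y*(x + z)) dz = (2*y) dz, which multiplied by dx ∧ dy gives (2*y) dx ∧ dy ∧ dz
Collecting like 3-forms: d(omega) = (2*y) dx ∧ dy ∧ dz.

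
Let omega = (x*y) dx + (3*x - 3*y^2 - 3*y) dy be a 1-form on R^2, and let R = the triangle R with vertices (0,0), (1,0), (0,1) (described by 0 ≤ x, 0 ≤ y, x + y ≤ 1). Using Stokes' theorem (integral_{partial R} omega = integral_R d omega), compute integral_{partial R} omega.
integral_(partial R) omega = 4/3

Stokes: integral_partial_R omega = integral_R d omega with d omega = (∂Q/∂x - ∂P/∂y) dx ∧ dy.
  ∂Q/∂x = 3
  ∂P/∂y = x
  integrand = ∂Q/∂x - ∂P/∂y = 3 - x.
Integrating over R: integral_0^1 integral_0^{1-x} (3 - x) dy dx = 4/3.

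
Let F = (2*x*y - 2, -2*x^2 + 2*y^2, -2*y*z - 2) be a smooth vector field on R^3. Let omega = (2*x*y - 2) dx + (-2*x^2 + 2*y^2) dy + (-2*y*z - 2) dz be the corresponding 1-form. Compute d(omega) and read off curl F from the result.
d(omega) = (-2*z) dy ∧ dz + (0) dz ∧ dx + (-6*x) dx ∧ dy; curl F = (-2*z, 0, -6*x)

d omega = sum_{i<j} (∂f_j/∂x_i - ∂f_i/∂x_j) dx_i ∧ dx_j. Under the identification (dy ∧ dz, dz ∧ dx, dx ∧ dy) ↔ (e_x, e_y, e_z), the coefficients are exactly the components of curl F. Compute:
  ∂R/∂y - ∂Q/∂z = (-2*z) - (0) = -2*z
  ∂P/∂z - ∂R/∂x = (0) - (0) = 0
  ∂Q/∂x - ∂P/∂y = (-4*x) - (2*x) = -6*x.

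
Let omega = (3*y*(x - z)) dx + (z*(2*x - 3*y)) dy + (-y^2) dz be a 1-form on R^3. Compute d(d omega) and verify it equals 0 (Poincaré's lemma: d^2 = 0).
d(d omega) = 0

Step 1: d omega = sum_{i<j} (∂f_j/∂x_i - ∂f_i/∂x_j) dx_i ∧ dx_j:
  coeff of dx ∧ dy: -3*x + 5*z
  coeff of dx ∧ dz: 3*y
  coeff of dy ∧ dz: -2*x + y
Step 2: Apply d again to each 2-form coefficient. The only possible 3-form in R^3 is dx ∧ dy ∧ dz, with coefficient
  ∂(coeff of dy∧dz)/∂x - ∂(coeff of dx∧dz)/∂y + ∂(coeff of dx∧dy)/∂z
  = ∂/∂x (-2*x + y) - ∂/∂y (3*y) + ∂/∂z (-3*x + 5*z).
Each of these terms simplifies to sums of mixed partials that cancel in pairs. The result is 0 (by equality of mixed partials for smooth functions — Schwarz / Clairaut).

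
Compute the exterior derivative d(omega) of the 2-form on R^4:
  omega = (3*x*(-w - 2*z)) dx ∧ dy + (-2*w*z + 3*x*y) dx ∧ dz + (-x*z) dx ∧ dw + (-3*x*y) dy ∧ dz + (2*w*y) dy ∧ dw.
d(omega) = (-9*x - 3*y) dx ∧ dy ∧ dz + (-3*x) dx ∧ dy ∧ dw + (x - 2*z) dx ∧ dz ∧ dw

For a 2-form omega = sum_{i<j} g_{ij} dx_i ∧ dx_j, the exterior derivative is
  d(omega) = sum_{i<j} d(g_{ij}) ∧ dx_i ∧ dx_j = sum_{i<j, k} (∂g_{ij}/∂x_k) dx_k ∧ dx_i ∧ dx_j.
Expand each term, using dx_k ∧ dx_i ∧ dx_j = sgn(permutation) dx_{(a)} ∧ dx_{(b)} ∧ dx_{(c)} with (a < b < c) sorted:
  d(3*x*(-w - 2*z)) includes (∂/∂z)(3*x*(-w - 2*z)) dz = (-6*x) dz, which multiplied by dx ∧ dy gives (-6*x) dx ∧ dy ∧ dz
  d(3*x*(-w - 2*z)) includes (∂/∂w)(3*x*(-w - 2*z)) dw = (-3*x) dw, which multiplied by dx ∧ dy gives (-3*x) dx ∧ dy ∧ dw
  d(-2*w*z + 3*x*y) includes (∂/∂y)(-2*w*z + 3*x*y) dy = (3*x) dy, which multiplied by dx ∧ dz gives (-3*x) dx ∧ dy ∧ dz
  d(-2*w*z + 3*x*y) includes (∂/∂w)(-2*w*z + 3*x*y) dw = (-2*z) dw, which multiplied by dx ∧ dz gives (-2*z) dx ∧ dz ∧ dw
  d(-x*z) includes (∂/∂z)(-x*z) dz = (-x) dz, which multiplied by dx ∧ dw gives (x) dx ∧ dz ∧ dw
  d(-3*x*y) includes (∂/∂x)(-3*x*y) dx = (-3*y) dx, which multiplied by dy ∧ dz gives (-3*y) dx ∧ dy ∧ dz
Collecting like 3-forms: d(omega) = (-9*x - 3*y) dx ∧ dy ∧ dz + (-3*x) dx ∧ dy ∧ dw + (x - 2*z) dx ∧ dz ∧ dw.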